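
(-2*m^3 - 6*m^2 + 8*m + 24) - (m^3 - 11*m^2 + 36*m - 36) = -3*m^3 + 5*m^2 - 28*m + 60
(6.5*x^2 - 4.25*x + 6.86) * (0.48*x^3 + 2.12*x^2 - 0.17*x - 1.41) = 3.12*x^5 + 11.74*x^4 - 6.8222*x^3 + 6.1007*x^2 + 4.8263*x - 9.6726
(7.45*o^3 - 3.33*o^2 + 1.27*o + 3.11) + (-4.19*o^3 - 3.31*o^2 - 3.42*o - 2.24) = 3.26*o^3 - 6.64*o^2 - 2.15*o + 0.87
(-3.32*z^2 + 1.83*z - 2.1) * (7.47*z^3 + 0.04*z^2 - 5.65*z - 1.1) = -24.8004*z^5 + 13.5373*z^4 + 3.1442*z^3 - 6.7715*z^2 + 9.852*z + 2.31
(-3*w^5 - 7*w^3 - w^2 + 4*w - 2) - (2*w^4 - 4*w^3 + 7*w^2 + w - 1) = -3*w^5 - 2*w^4 - 3*w^3 - 8*w^2 + 3*w - 1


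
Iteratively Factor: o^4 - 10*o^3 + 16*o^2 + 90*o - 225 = (o - 5)*(o^3 - 5*o^2 - 9*o + 45) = (o - 5)*(o - 3)*(o^2 - 2*o - 15) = (o - 5)*(o - 3)*(o + 3)*(o - 5)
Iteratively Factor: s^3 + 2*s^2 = (s + 2)*(s^2) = s*(s + 2)*(s)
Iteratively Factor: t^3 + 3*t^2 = (t)*(t^2 + 3*t) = t*(t + 3)*(t)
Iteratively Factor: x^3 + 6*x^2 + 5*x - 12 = (x + 4)*(x^2 + 2*x - 3) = (x - 1)*(x + 4)*(x + 3)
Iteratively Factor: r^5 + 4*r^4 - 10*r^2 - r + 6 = (r + 2)*(r^4 + 2*r^3 - 4*r^2 - 2*r + 3) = (r + 2)*(r + 3)*(r^3 - r^2 - r + 1) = (r + 1)*(r + 2)*(r + 3)*(r^2 - 2*r + 1) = (r - 1)*(r + 1)*(r + 2)*(r + 3)*(r - 1)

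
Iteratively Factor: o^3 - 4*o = (o - 2)*(o^2 + 2*o) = (o - 2)*(o + 2)*(o)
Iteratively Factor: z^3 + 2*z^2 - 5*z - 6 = (z + 1)*(z^2 + z - 6) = (z - 2)*(z + 1)*(z + 3)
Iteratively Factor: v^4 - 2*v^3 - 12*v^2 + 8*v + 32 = (v + 2)*(v^3 - 4*v^2 - 4*v + 16) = (v - 2)*(v + 2)*(v^2 - 2*v - 8) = (v - 4)*(v - 2)*(v + 2)*(v + 2)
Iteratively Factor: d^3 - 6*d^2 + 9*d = (d - 3)*(d^2 - 3*d) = (d - 3)^2*(d)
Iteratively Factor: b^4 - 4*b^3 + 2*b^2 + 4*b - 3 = (b - 1)*(b^3 - 3*b^2 - b + 3) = (b - 1)^2*(b^2 - 2*b - 3) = (b - 3)*(b - 1)^2*(b + 1)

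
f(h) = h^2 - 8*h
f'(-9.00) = -26.00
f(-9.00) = 153.00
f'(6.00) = 4.00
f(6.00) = -12.00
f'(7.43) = 6.86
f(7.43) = -4.24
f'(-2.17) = -12.34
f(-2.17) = 22.07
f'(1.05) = -5.90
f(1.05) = -7.30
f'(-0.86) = -9.72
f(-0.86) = 7.62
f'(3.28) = -1.44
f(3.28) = -15.48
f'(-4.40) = -16.80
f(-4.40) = 54.56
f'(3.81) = -0.38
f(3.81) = -15.96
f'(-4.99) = -17.98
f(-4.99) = 64.82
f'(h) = 2*h - 8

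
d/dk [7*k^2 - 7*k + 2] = 14*k - 7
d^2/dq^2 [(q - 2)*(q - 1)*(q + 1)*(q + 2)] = 12*q^2 - 10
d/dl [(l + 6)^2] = 2*l + 12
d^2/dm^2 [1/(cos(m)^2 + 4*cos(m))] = (-(1 - cos(2*m))^2 + 15*cos(m) - 9*cos(2*m) - 3*cos(3*m) + 27)/((cos(m) + 4)^3*cos(m)^3)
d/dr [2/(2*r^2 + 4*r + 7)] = 8*(-r - 1)/(2*r^2 + 4*r + 7)^2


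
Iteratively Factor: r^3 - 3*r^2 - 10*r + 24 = (r + 3)*(r^2 - 6*r + 8) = (r - 4)*(r + 3)*(r - 2)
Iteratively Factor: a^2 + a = (a + 1)*(a)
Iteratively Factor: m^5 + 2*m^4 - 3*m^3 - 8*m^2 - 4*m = (m + 2)*(m^4 - 3*m^2 - 2*m) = (m + 1)*(m + 2)*(m^3 - m^2 - 2*m) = (m - 2)*(m + 1)*(m + 2)*(m^2 + m) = m*(m - 2)*(m + 1)*(m + 2)*(m + 1)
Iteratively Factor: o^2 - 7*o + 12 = (o - 3)*(o - 4)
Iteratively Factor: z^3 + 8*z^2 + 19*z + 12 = (z + 1)*(z^2 + 7*z + 12) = (z + 1)*(z + 3)*(z + 4)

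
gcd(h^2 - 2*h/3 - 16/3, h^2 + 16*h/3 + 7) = 1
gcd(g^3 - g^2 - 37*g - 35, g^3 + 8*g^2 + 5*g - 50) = g + 5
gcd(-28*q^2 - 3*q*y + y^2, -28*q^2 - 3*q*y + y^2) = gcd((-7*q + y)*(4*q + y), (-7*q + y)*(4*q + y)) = -28*q^2 - 3*q*y + y^2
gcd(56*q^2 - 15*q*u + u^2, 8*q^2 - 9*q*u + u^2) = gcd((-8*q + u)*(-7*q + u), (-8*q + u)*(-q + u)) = 8*q - u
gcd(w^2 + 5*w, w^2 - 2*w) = w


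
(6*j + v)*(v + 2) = 6*j*v + 12*j + v^2 + 2*v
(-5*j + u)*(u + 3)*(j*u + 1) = -5*j^2*u^2 - 15*j^2*u + j*u^3 + 3*j*u^2 - 5*j*u - 15*j + u^2 + 3*u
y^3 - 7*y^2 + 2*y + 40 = (y - 5)*(y - 4)*(y + 2)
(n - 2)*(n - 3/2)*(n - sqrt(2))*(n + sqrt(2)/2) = n^4 - 7*n^3/2 - sqrt(2)*n^3/2 + 2*n^2 + 7*sqrt(2)*n^2/4 - 3*sqrt(2)*n/2 + 7*n/2 - 3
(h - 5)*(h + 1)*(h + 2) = h^3 - 2*h^2 - 13*h - 10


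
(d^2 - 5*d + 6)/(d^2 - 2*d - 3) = (d - 2)/(d + 1)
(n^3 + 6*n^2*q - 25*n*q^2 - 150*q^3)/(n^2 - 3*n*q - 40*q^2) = (-n^2 - n*q + 30*q^2)/(-n + 8*q)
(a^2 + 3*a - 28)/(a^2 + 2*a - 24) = (a + 7)/(a + 6)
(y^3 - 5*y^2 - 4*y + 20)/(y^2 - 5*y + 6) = (y^2 - 3*y - 10)/(y - 3)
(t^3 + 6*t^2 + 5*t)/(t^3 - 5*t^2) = (t^2 + 6*t + 5)/(t*(t - 5))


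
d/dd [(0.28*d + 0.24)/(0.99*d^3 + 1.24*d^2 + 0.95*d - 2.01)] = (0.2772*d^3 + 0.3472*d^2 + 0.266*d - (0.28*d + 0.24)*(2.97*d^2 + 2.48*d + 0.95) - 0.5628)/(0.99*d^3 + 1.24*d^2 + 0.95*d - 2.01)^2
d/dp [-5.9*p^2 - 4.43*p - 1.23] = -11.8*p - 4.43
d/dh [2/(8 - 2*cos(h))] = -sin(h)/(cos(h) - 4)^2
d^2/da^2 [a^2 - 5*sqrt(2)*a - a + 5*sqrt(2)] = 2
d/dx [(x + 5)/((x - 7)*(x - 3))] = (-x^2 - 10*x + 71)/(x^4 - 20*x^3 + 142*x^2 - 420*x + 441)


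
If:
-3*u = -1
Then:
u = 1/3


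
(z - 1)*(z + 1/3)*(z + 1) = z^3 + z^2/3 - z - 1/3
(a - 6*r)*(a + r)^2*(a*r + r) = a^4*r - 4*a^3*r^2 + a^3*r - 11*a^2*r^3 - 4*a^2*r^2 - 6*a*r^4 - 11*a*r^3 - 6*r^4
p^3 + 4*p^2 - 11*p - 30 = (p - 3)*(p + 2)*(p + 5)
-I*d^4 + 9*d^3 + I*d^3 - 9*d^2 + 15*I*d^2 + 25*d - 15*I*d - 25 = (d - I)*(d + 5*I)^2*(-I*d + I)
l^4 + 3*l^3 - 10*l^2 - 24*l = l*(l - 3)*(l + 2)*(l + 4)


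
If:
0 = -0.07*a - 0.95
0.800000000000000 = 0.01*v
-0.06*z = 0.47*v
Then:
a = -13.57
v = 80.00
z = -626.67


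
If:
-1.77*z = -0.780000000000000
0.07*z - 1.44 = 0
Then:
No Solution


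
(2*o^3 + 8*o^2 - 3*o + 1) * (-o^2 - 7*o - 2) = -2*o^5 - 22*o^4 - 57*o^3 + 4*o^2 - o - 2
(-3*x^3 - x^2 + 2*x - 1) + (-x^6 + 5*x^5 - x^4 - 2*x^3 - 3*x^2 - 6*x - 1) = -x^6 + 5*x^5 - x^4 - 5*x^3 - 4*x^2 - 4*x - 2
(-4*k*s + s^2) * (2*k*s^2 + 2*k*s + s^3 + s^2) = -8*k^2*s^3 - 8*k^2*s^2 - 2*k*s^4 - 2*k*s^3 + s^5 + s^4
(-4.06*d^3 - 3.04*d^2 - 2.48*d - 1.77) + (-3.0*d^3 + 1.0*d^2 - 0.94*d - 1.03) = -7.06*d^3 - 2.04*d^2 - 3.42*d - 2.8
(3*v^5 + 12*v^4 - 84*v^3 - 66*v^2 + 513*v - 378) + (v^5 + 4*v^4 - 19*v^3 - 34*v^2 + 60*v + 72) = 4*v^5 + 16*v^4 - 103*v^3 - 100*v^2 + 573*v - 306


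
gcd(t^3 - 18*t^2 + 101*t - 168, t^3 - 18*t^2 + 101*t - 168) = t^3 - 18*t^2 + 101*t - 168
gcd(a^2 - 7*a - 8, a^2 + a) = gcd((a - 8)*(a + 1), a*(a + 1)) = a + 1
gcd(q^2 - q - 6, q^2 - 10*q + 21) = q - 3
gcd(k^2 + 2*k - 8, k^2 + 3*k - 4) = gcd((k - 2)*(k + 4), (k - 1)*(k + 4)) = k + 4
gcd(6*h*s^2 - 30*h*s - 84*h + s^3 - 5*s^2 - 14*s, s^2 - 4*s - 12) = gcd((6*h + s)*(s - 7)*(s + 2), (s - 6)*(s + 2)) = s + 2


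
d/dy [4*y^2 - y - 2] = 8*y - 1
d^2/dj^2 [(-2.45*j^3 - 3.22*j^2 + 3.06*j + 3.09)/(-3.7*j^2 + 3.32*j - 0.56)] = (5.6843418860808e-14*j^4 + 39.1831199999999*j^3 - 321.17388*j^2 + 270.3972*j - 64.672192)/(50.653*j^6 - 136.3524*j^5 + 145.34784*j^4 - 77.868608*j^3 + 21.998592*j^2 - 3.123456*j + 0.175616)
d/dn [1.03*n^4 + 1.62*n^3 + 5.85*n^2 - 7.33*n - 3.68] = 4.12*n^3 + 4.86*n^2 + 11.7*n - 7.33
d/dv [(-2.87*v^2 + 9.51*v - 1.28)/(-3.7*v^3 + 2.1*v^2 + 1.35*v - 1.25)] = (-10.619*v^4 + 70.374*v^3 - 38.0535*v^2 + 12.551*v - 10.1595)/(13.69*v^6 - 15.54*v^5 - 5.58*v^4 + 14.92*v^3 - 3.4275*v^2 - 3.375*v + 1.5625)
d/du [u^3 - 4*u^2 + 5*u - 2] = 3*u^2 - 8*u + 5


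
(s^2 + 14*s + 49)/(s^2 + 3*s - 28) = (s + 7)/(s - 4)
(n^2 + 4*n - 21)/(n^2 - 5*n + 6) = (n + 7)/(n - 2)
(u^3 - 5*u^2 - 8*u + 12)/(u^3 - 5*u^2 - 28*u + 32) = (u^2 - 4*u - 12)/(u^2 - 4*u - 32)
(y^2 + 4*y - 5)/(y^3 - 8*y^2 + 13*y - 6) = (y + 5)/(y^2 - 7*y + 6)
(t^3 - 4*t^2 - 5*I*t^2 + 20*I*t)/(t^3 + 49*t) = (t^2 - 4*t - 5*I*t + 20*I)/(t^2 + 49)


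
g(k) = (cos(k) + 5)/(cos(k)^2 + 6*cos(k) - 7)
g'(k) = (2*sin(k)*cos(k) + 6*sin(k))*(cos(k) + 5)/(cos(k)^2 + 6*cos(k) - 7)^2 - sin(k)/(cos(k)^2 + 6*cos(k) - 7)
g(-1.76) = -0.59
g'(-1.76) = -0.53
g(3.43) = -0.34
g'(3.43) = -0.06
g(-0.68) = -3.34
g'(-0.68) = -9.53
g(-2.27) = -0.42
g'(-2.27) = -0.22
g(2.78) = -0.35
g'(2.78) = 0.07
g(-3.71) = -0.37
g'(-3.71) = 0.12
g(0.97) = -1.69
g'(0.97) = 3.28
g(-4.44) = -0.55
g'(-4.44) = 0.45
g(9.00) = -0.35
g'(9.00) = 0.09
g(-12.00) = -4.77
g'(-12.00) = 16.51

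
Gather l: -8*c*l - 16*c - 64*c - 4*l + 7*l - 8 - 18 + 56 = -80*c + l*(3 - 8*c) + 30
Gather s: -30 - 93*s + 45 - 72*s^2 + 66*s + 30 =-72*s^2 - 27*s + 45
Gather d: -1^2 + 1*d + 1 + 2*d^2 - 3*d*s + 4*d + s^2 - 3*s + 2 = 2*d^2 + d*(5 - 3*s) + s^2 - 3*s + 2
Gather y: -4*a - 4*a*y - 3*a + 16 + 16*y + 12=-7*a + y*(16 - 4*a) + 28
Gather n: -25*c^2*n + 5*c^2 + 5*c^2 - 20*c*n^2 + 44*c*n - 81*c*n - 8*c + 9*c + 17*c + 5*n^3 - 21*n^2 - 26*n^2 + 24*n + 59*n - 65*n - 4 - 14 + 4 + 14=10*c^2 + 18*c + 5*n^3 + n^2*(-20*c - 47) + n*(-25*c^2 - 37*c + 18)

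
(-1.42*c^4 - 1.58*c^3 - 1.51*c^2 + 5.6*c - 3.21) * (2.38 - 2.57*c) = 3.6494*c^5 + 0.681*c^4 + 0.120299999999999*c^3 - 17.9858*c^2 + 21.5777*c - 7.6398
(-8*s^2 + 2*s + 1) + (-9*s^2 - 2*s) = 1 - 17*s^2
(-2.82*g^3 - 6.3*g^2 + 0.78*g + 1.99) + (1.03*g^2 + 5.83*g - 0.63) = -2.82*g^3 - 5.27*g^2 + 6.61*g + 1.36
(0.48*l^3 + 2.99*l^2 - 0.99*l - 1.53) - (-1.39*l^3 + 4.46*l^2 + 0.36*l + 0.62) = 1.87*l^3 - 1.47*l^2 - 1.35*l - 2.15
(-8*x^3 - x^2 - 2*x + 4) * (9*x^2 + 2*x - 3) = -72*x^5 - 25*x^4 + 4*x^3 + 35*x^2 + 14*x - 12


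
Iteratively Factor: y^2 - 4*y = (y)*(y - 4)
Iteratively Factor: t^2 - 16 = (t + 4)*(t - 4)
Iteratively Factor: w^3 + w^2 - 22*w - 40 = (w + 4)*(w^2 - 3*w - 10) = (w + 2)*(w + 4)*(w - 5)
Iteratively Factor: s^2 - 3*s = (s - 3)*(s)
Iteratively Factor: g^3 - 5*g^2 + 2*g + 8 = (g - 4)*(g^2 - g - 2) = (g - 4)*(g + 1)*(g - 2)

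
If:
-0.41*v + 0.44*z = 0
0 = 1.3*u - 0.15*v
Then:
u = 0.123827392120075*z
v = 1.07317073170732*z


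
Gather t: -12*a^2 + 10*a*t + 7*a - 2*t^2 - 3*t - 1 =-12*a^2 + 7*a - 2*t^2 + t*(10*a - 3) - 1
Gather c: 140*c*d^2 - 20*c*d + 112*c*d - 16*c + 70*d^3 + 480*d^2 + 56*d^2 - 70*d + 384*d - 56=c*(140*d^2 + 92*d - 16) + 70*d^3 + 536*d^2 + 314*d - 56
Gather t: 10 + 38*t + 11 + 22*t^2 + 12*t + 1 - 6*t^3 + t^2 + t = -6*t^3 + 23*t^2 + 51*t + 22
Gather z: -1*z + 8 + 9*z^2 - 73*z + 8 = 9*z^2 - 74*z + 16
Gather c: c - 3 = c - 3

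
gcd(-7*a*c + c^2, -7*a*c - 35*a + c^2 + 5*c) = 7*a - c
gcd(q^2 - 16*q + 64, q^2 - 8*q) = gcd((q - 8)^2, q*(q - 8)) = q - 8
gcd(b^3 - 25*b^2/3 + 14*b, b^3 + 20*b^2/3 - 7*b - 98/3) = b - 7/3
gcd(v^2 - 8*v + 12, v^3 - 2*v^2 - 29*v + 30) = v - 6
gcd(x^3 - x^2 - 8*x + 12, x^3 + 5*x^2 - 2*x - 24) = x^2 + x - 6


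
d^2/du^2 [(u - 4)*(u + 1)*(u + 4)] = 6*u + 2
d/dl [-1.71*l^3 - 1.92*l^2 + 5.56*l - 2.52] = -5.13*l^2 - 3.84*l + 5.56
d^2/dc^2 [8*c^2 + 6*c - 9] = 16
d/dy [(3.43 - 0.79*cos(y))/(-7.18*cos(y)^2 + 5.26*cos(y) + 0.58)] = (5.6722*cos(y)^2 - 49.2548*cos(y) + 18.5)*sin(y)/(51.5524*cos(y)^4 - 75.5336*cos(y)^3 + 19.3388*cos(y)^2 + 6.1016*cos(y) + 0.3364)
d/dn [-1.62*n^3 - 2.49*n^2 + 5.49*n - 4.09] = -4.86*n^2 - 4.98*n + 5.49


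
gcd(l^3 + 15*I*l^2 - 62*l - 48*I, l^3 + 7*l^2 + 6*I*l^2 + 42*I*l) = l + 6*I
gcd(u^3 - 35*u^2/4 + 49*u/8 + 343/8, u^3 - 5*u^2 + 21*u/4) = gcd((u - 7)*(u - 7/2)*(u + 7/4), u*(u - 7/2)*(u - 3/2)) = u - 7/2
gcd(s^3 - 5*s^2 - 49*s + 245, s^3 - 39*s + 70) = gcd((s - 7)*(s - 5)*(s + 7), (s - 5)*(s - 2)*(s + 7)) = s^2 + 2*s - 35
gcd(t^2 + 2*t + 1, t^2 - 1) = t + 1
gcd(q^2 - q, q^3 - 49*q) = q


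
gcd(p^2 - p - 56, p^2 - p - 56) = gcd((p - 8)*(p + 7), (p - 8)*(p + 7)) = p^2 - p - 56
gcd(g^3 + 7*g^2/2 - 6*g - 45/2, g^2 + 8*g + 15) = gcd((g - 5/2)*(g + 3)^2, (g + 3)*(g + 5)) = g + 3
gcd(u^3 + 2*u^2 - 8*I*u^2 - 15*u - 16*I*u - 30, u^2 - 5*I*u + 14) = 1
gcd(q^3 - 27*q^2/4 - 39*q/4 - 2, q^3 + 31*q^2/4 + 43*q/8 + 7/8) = q + 1/4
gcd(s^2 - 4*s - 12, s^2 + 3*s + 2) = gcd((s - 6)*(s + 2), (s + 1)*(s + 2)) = s + 2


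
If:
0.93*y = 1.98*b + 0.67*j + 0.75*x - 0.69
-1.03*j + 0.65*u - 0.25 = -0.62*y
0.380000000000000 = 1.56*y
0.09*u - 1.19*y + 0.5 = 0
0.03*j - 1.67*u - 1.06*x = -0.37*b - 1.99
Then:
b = -0.97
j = -1.57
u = -2.33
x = 5.17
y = 0.24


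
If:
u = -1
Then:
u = -1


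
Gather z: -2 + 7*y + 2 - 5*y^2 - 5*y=-5*y^2 + 2*y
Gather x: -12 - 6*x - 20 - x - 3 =-7*x - 35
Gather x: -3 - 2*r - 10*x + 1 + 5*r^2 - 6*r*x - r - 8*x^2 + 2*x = 5*r^2 - 3*r - 8*x^2 + x*(-6*r - 8) - 2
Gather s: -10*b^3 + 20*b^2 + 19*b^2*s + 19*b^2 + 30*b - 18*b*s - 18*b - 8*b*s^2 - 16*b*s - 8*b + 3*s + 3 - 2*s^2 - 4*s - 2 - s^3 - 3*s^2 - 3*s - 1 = -10*b^3 + 39*b^2 + 4*b - s^3 + s^2*(-8*b - 5) + s*(19*b^2 - 34*b - 4)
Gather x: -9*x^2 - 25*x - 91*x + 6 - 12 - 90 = -9*x^2 - 116*x - 96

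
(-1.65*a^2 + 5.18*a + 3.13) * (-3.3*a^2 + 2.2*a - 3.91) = 5.445*a^4 - 20.724*a^3 + 7.5185*a^2 - 13.3678*a - 12.2383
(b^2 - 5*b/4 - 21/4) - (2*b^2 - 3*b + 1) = -b^2 + 7*b/4 - 25/4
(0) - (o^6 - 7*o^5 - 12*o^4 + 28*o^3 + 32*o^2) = -o^6 + 7*o^5 + 12*o^4 - 28*o^3 - 32*o^2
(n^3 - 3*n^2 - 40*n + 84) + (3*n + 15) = n^3 - 3*n^2 - 37*n + 99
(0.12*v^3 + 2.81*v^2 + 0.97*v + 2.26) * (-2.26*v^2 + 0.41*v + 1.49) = -0.2712*v^5 - 6.3014*v^4 - 0.8613*v^3 - 0.522999999999999*v^2 + 2.3719*v + 3.3674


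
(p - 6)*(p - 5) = p^2 - 11*p + 30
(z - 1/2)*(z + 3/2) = z^2 + z - 3/4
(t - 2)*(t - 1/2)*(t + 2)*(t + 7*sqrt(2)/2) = t^4 - t^3/2 + 7*sqrt(2)*t^3/2 - 4*t^2 - 7*sqrt(2)*t^2/4 - 14*sqrt(2)*t + 2*t + 7*sqrt(2)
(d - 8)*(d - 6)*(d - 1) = d^3 - 15*d^2 + 62*d - 48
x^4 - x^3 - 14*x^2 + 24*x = x*(x - 3)*(x - 2)*(x + 4)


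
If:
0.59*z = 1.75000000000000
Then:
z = 2.97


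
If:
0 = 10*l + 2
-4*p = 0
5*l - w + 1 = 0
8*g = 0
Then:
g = 0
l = -1/5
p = 0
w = 0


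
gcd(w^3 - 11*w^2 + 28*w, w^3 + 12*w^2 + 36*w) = w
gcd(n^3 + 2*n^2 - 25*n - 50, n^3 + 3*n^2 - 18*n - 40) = n^2 + 7*n + 10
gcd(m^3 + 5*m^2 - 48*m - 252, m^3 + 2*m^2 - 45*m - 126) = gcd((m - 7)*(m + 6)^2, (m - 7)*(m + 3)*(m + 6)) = m^2 - m - 42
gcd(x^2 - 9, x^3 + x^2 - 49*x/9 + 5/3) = x + 3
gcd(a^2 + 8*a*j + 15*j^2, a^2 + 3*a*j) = a + 3*j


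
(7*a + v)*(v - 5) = 7*a*v - 35*a + v^2 - 5*v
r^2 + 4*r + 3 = (r + 1)*(r + 3)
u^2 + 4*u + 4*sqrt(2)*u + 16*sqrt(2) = (u + 4)*(u + 4*sqrt(2))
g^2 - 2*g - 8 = (g - 4)*(g + 2)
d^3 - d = d*(d - 1)*(d + 1)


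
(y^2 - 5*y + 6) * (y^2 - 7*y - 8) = y^4 - 12*y^3 + 33*y^2 - 2*y - 48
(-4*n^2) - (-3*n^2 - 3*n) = -n^2 + 3*n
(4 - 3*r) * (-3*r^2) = 9*r^3 - 12*r^2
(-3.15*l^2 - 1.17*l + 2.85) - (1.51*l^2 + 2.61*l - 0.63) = -4.66*l^2 - 3.78*l + 3.48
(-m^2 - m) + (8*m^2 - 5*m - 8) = 7*m^2 - 6*m - 8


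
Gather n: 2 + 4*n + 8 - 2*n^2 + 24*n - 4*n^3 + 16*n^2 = -4*n^3 + 14*n^2 + 28*n + 10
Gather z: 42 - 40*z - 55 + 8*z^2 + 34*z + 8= 8*z^2 - 6*z - 5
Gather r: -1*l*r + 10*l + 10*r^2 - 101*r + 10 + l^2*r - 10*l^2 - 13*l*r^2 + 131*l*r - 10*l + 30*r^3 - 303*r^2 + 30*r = -10*l^2 + 30*r^3 + r^2*(-13*l - 293) + r*(l^2 + 130*l - 71) + 10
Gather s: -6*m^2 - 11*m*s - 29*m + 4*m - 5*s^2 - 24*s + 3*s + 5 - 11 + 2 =-6*m^2 - 25*m - 5*s^2 + s*(-11*m - 21) - 4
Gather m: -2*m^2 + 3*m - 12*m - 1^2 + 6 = -2*m^2 - 9*m + 5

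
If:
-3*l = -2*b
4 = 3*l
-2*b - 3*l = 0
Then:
No Solution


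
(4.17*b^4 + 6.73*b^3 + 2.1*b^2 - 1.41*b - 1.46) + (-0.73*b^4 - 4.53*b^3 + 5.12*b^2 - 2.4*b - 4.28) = 3.44*b^4 + 2.2*b^3 + 7.22*b^2 - 3.81*b - 5.74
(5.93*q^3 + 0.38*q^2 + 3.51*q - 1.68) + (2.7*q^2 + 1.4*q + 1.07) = 5.93*q^3 + 3.08*q^2 + 4.91*q - 0.61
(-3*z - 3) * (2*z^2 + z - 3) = -6*z^3 - 9*z^2 + 6*z + 9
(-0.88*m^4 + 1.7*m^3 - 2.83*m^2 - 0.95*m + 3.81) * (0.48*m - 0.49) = -0.4224*m^5 + 1.2472*m^4 - 2.1914*m^3 + 0.9307*m^2 + 2.2943*m - 1.8669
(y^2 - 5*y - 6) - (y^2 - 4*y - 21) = 15 - y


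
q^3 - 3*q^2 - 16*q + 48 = (q - 4)*(q - 3)*(q + 4)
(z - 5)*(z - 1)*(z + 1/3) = z^3 - 17*z^2/3 + 3*z + 5/3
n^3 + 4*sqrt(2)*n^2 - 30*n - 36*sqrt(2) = (n - 3*sqrt(2))*(n + sqrt(2))*(n + 6*sqrt(2))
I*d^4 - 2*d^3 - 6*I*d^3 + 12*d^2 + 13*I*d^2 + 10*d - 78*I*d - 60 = (d - 6)*(d - 2*I)*(d + 5*I)*(I*d + 1)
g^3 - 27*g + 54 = (g - 3)^2*(g + 6)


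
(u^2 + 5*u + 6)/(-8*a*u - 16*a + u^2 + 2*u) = (u + 3)/(-8*a + u)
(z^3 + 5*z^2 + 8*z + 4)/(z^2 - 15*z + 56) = (z^3 + 5*z^2 + 8*z + 4)/(z^2 - 15*z + 56)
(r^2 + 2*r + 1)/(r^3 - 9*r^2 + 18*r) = (r^2 + 2*r + 1)/(r*(r^2 - 9*r + 18))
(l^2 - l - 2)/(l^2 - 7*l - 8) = (l - 2)/(l - 8)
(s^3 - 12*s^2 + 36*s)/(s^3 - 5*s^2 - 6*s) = (s - 6)/(s + 1)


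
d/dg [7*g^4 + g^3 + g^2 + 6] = g*(28*g^2 + 3*g + 2)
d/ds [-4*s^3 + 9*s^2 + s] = -12*s^2 + 18*s + 1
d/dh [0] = 0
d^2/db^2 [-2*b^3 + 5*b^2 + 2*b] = 10 - 12*b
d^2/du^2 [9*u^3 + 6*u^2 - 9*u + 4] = 54*u + 12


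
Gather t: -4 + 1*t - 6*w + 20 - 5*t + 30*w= -4*t + 24*w + 16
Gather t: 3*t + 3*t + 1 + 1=6*t + 2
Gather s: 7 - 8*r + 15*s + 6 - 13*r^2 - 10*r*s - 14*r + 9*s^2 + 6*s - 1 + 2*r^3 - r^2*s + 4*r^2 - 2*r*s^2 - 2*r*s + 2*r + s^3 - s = 2*r^3 - 9*r^2 - 20*r + s^3 + s^2*(9 - 2*r) + s*(-r^2 - 12*r + 20) + 12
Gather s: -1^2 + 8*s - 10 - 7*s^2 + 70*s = -7*s^2 + 78*s - 11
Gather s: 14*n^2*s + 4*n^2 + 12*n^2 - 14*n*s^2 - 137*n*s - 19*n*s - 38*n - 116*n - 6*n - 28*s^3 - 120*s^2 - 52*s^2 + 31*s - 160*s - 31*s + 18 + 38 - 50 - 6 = 16*n^2 - 160*n - 28*s^3 + s^2*(-14*n - 172) + s*(14*n^2 - 156*n - 160)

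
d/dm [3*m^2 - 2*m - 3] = 6*m - 2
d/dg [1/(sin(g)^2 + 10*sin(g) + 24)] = -2*(sin(g) + 5)*cos(g)/(sin(g)^2 + 10*sin(g) + 24)^2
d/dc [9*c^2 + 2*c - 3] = 18*c + 2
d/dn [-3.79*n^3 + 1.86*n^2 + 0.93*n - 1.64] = -11.37*n^2 + 3.72*n + 0.93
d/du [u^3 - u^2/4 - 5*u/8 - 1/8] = 3*u^2 - u/2 - 5/8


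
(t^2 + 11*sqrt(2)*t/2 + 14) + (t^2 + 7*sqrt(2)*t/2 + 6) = 2*t^2 + 9*sqrt(2)*t + 20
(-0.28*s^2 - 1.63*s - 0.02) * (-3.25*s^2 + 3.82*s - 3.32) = 0.91*s^4 + 4.2279*s^3 - 5.232*s^2 + 5.3352*s + 0.0664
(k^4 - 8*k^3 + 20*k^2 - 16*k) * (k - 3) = k^5 - 11*k^4 + 44*k^3 - 76*k^2 + 48*k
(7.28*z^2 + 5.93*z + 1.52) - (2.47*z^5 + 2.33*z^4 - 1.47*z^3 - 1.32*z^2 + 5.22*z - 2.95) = -2.47*z^5 - 2.33*z^4 + 1.47*z^3 + 8.6*z^2 + 0.71*z + 4.47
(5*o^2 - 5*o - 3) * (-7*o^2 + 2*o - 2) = -35*o^4 + 45*o^3 + o^2 + 4*o + 6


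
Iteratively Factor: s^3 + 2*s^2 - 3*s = (s - 1)*(s^2 + 3*s) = s*(s - 1)*(s + 3)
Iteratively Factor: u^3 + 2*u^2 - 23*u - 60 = (u + 3)*(u^2 - u - 20) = (u - 5)*(u + 3)*(u + 4)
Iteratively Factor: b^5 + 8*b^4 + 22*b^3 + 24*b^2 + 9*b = (b + 1)*(b^4 + 7*b^3 + 15*b^2 + 9*b) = (b + 1)*(b + 3)*(b^3 + 4*b^2 + 3*b) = (b + 1)*(b + 3)^2*(b^2 + b) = b*(b + 1)*(b + 3)^2*(b + 1)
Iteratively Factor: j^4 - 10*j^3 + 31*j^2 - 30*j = (j)*(j^3 - 10*j^2 + 31*j - 30) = j*(j - 3)*(j^2 - 7*j + 10) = j*(j - 5)*(j - 3)*(j - 2)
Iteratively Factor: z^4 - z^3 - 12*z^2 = (z)*(z^3 - z^2 - 12*z) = z*(z + 3)*(z^2 - 4*z) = z*(z - 4)*(z + 3)*(z)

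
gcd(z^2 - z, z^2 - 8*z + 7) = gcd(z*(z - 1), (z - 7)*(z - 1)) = z - 1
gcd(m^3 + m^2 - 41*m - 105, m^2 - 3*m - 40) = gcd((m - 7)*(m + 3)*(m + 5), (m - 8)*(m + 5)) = m + 5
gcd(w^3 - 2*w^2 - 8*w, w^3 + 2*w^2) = w^2 + 2*w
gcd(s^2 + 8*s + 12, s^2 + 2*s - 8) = 1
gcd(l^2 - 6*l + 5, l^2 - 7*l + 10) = l - 5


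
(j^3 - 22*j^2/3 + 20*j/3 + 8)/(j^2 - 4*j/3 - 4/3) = j - 6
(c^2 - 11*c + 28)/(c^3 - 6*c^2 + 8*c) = (c - 7)/(c*(c - 2))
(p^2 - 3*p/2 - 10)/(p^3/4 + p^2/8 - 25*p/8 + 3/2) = 4*(2*p^2 - 3*p - 20)/(2*p^3 + p^2 - 25*p + 12)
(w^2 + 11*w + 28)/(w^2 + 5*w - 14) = (w + 4)/(w - 2)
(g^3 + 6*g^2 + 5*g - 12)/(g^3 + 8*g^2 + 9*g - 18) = (g + 4)/(g + 6)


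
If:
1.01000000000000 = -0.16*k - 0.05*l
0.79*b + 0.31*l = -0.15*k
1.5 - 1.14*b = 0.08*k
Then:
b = 1.72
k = -5.82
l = -1.58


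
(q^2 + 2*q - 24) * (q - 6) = q^3 - 4*q^2 - 36*q + 144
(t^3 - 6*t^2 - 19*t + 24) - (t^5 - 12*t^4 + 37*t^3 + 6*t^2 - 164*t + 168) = -t^5 + 12*t^4 - 36*t^3 - 12*t^2 + 145*t - 144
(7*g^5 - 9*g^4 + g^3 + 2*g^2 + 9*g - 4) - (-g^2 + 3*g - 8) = 7*g^5 - 9*g^4 + g^3 + 3*g^2 + 6*g + 4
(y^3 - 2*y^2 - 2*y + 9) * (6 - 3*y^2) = -3*y^5 + 6*y^4 + 12*y^3 - 39*y^2 - 12*y + 54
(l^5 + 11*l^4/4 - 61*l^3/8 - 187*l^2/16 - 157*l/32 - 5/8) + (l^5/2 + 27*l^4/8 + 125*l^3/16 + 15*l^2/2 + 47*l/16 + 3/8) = 3*l^5/2 + 49*l^4/8 + 3*l^3/16 - 67*l^2/16 - 63*l/32 - 1/4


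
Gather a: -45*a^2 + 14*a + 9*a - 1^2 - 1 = -45*a^2 + 23*a - 2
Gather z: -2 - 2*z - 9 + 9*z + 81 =7*z + 70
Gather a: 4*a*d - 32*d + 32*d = 4*a*d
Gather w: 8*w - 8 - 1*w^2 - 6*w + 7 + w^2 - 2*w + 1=0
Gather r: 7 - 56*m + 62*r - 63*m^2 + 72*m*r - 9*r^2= -63*m^2 - 56*m - 9*r^2 + r*(72*m + 62) + 7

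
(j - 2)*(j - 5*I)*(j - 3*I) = j^3 - 2*j^2 - 8*I*j^2 - 15*j + 16*I*j + 30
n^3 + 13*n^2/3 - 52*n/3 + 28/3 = (n - 2)*(n - 2/3)*(n + 7)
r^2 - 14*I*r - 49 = (r - 7*I)^2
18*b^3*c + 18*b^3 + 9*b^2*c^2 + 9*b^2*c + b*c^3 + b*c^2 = (3*b + c)*(6*b + c)*(b*c + b)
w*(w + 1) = w^2 + w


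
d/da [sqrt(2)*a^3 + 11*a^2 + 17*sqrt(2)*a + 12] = 3*sqrt(2)*a^2 + 22*a + 17*sqrt(2)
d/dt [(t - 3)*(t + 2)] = 2*t - 1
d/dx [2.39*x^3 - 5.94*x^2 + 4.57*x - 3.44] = 7.17*x^2 - 11.88*x + 4.57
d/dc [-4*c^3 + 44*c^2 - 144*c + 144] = -12*c^2 + 88*c - 144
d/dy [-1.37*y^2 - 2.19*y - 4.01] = -2.74*y - 2.19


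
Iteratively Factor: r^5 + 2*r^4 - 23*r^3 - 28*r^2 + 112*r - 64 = (r - 4)*(r^4 + 6*r^3 + r^2 - 24*r + 16) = (r - 4)*(r + 4)*(r^3 + 2*r^2 - 7*r + 4) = (r - 4)*(r + 4)^2*(r^2 - 2*r + 1) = (r - 4)*(r - 1)*(r + 4)^2*(r - 1)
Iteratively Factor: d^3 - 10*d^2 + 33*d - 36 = (d - 3)*(d^2 - 7*d + 12) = (d - 4)*(d - 3)*(d - 3)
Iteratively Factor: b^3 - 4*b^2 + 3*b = (b - 1)*(b^2 - 3*b) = (b - 3)*(b - 1)*(b)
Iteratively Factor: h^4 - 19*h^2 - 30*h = (h - 5)*(h^3 + 5*h^2 + 6*h) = (h - 5)*(h + 3)*(h^2 + 2*h) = (h - 5)*(h + 2)*(h + 3)*(h)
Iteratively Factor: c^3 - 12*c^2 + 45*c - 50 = (c - 2)*(c^2 - 10*c + 25) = (c - 5)*(c - 2)*(c - 5)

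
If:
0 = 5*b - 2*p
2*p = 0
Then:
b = 0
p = 0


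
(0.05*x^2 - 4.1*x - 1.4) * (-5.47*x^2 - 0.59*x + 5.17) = -0.2735*x^4 + 22.3975*x^3 + 10.3355*x^2 - 20.371*x - 7.238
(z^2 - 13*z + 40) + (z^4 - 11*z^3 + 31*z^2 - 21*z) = z^4 - 11*z^3 + 32*z^2 - 34*z + 40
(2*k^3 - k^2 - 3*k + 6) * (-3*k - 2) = -6*k^4 - k^3 + 11*k^2 - 12*k - 12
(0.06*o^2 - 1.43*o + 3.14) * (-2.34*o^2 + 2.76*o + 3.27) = -0.1404*o^4 + 3.5118*o^3 - 11.0982*o^2 + 3.9903*o + 10.2678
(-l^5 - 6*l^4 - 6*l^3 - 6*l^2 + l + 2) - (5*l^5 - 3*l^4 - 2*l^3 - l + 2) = -6*l^5 - 3*l^4 - 4*l^3 - 6*l^2 + 2*l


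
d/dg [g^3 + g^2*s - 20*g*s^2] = 3*g^2 + 2*g*s - 20*s^2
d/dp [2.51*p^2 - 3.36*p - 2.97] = 5.02*p - 3.36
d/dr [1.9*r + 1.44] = 1.90000000000000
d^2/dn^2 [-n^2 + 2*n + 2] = -2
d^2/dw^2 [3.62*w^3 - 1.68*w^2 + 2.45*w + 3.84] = 21.72*w - 3.36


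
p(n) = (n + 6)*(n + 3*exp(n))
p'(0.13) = 30.62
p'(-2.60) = 1.78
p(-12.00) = 72.00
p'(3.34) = 888.04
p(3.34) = 821.90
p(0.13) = 21.74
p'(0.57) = 47.30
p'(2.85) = 522.55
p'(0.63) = 50.24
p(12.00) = 8788974.74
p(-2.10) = -6.76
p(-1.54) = -4.00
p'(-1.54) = 6.43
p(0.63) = 41.52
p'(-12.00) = -18.00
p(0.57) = 38.60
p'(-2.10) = 3.60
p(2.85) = 484.21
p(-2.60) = -8.08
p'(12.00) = 9277053.11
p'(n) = n + (n + 6)*(3*exp(n) + 1) + 3*exp(n)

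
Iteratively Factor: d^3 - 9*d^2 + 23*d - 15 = (d - 1)*(d^2 - 8*d + 15) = (d - 3)*(d - 1)*(d - 5)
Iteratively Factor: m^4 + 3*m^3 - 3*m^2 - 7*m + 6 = (m - 1)*(m^3 + 4*m^2 + m - 6) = (m - 1)^2*(m^2 + 5*m + 6) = (m - 1)^2*(m + 3)*(m + 2)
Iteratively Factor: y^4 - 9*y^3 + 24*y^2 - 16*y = (y - 1)*(y^3 - 8*y^2 + 16*y) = (y - 4)*(y - 1)*(y^2 - 4*y) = (y - 4)^2*(y - 1)*(y)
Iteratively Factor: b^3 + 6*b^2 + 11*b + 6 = (b + 2)*(b^2 + 4*b + 3) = (b + 1)*(b + 2)*(b + 3)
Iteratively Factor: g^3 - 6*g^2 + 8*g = (g - 2)*(g^2 - 4*g) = (g - 4)*(g - 2)*(g)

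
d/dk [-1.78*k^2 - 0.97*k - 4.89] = -3.56*k - 0.97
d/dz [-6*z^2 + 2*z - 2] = 2 - 12*z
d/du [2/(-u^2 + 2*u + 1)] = 4*(u - 1)/(-u^2 + 2*u + 1)^2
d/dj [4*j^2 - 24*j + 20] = 8*j - 24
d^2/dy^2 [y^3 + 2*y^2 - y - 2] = 6*y + 4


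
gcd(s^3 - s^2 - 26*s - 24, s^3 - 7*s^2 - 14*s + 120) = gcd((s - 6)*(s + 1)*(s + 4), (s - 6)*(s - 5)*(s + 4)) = s^2 - 2*s - 24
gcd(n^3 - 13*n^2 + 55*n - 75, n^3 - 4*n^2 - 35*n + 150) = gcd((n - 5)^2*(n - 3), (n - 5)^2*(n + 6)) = n^2 - 10*n + 25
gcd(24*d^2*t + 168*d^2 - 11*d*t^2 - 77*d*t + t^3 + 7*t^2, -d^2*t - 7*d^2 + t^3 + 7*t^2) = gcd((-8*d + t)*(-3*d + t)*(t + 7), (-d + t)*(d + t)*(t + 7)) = t + 7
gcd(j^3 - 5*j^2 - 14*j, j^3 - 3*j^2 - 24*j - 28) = j^2 - 5*j - 14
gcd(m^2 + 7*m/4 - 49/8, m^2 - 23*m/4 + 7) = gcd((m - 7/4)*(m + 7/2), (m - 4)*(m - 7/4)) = m - 7/4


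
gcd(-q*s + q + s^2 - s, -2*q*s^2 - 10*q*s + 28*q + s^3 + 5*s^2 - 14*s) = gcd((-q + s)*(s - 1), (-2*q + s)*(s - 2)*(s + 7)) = 1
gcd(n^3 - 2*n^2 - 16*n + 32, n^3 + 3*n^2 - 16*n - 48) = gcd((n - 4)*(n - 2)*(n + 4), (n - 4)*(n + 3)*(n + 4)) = n^2 - 16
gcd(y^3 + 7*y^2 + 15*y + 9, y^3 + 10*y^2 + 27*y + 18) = y^2 + 4*y + 3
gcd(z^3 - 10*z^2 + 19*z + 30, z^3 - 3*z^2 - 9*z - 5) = z^2 - 4*z - 5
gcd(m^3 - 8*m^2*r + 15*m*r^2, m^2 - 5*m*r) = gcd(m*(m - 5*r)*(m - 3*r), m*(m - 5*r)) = -m^2 + 5*m*r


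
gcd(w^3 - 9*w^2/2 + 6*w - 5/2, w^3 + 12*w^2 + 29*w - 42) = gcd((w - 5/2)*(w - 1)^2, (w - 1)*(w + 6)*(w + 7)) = w - 1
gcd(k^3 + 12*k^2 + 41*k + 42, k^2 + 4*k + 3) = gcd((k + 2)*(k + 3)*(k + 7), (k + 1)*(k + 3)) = k + 3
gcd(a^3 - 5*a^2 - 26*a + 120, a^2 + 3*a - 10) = a + 5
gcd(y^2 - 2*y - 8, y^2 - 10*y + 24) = y - 4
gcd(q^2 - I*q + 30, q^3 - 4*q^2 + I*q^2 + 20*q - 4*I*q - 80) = q + 5*I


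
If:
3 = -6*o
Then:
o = -1/2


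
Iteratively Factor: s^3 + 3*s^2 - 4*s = (s - 1)*(s^2 + 4*s) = s*(s - 1)*(s + 4)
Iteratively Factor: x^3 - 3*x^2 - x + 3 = (x - 3)*(x^2 - 1) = (x - 3)*(x - 1)*(x + 1)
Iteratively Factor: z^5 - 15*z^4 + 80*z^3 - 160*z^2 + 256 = (z - 4)*(z^4 - 11*z^3 + 36*z^2 - 16*z - 64) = (z - 4)*(z + 1)*(z^3 - 12*z^2 + 48*z - 64) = (z - 4)^2*(z + 1)*(z^2 - 8*z + 16) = (z - 4)^3*(z + 1)*(z - 4)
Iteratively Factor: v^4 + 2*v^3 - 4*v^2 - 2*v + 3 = (v - 1)*(v^3 + 3*v^2 - v - 3) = (v - 1)*(v + 3)*(v^2 - 1) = (v - 1)*(v + 1)*(v + 3)*(v - 1)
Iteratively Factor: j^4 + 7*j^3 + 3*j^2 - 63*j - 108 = (j + 4)*(j^3 + 3*j^2 - 9*j - 27) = (j + 3)*(j + 4)*(j^2 - 9) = (j + 3)^2*(j + 4)*(j - 3)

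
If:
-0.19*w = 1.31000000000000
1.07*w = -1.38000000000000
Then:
No Solution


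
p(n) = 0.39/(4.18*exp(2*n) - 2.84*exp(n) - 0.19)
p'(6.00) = 0.00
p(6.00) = 0.00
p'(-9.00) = 0.00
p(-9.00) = -2.05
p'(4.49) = -0.00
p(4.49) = 0.00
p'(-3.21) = 0.44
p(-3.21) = -1.31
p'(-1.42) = 0.19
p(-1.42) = -0.62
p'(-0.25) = -62.55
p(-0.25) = 2.92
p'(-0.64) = -1.17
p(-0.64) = -0.74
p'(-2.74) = 0.46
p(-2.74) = -1.10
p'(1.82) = -0.01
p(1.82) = 0.00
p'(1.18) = -0.03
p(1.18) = 0.01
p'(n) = 0.39*(-8.36*exp(2*n) + 2.84*exp(n))/(4.18*exp(2*n) - 2.84*exp(n) - 0.19)^2 = (1.1076 - 3.2604*exp(n))*exp(n)/(-4.18*exp(2*n) + 2.84*exp(n) + 0.19)^2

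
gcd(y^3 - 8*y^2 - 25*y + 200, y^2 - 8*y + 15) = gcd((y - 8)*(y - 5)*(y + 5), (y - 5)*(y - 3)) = y - 5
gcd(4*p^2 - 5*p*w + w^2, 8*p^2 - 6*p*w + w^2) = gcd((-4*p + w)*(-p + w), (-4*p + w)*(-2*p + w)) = 4*p - w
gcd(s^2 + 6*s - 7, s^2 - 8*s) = 1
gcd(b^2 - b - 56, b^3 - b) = 1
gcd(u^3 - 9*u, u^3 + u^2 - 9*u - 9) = u^2 - 9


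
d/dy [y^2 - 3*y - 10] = 2*y - 3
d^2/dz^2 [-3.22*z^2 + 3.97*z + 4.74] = -6.44000000000000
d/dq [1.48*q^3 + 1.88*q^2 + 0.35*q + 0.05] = 4.44*q^2 + 3.76*q + 0.35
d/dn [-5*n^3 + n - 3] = 1 - 15*n^2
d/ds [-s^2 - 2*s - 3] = -2*s - 2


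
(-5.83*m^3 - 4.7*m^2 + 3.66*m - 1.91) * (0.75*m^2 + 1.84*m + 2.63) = -4.3725*m^5 - 14.2522*m^4 - 21.2359*m^3 - 7.0591*m^2 + 6.1114*m - 5.0233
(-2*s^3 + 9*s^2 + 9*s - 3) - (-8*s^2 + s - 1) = -2*s^3 + 17*s^2 + 8*s - 2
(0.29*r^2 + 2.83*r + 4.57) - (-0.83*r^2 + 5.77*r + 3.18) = 1.12*r^2 - 2.94*r + 1.39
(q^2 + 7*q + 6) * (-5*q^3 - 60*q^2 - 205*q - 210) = -5*q^5 - 95*q^4 - 655*q^3 - 2005*q^2 - 2700*q - 1260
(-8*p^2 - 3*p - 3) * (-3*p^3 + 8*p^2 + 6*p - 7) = 24*p^5 - 55*p^4 - 63*p^3 + 14*p^2 + 3*p + 21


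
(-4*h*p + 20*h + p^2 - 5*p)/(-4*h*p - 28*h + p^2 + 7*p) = (p - 5)/(p + 7)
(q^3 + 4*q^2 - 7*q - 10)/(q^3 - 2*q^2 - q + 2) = (q + 5)/(q - 1)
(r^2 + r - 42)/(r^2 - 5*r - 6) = (r + 7)/(r + 1)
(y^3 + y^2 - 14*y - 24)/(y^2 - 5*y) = (y^3 + y^2 - 14*y - 24)/(y*(y - 5))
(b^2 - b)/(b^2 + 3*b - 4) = b/(b + 4)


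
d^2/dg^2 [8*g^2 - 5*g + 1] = 16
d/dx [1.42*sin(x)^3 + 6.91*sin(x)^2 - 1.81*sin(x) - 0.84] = (4.26*sin(x)^2 + 13.82*sin(x) - 1.81)*cos(x)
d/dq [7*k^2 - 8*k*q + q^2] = -8*k + 2*q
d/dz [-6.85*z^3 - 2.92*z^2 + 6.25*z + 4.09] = -20.55*z^2 - 5.84*z + 6.25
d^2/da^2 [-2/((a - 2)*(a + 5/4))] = 16*(-16*(a - 2)^2 - 4*(a - 2)*(4*a + 5) - (4*a + 5)^2)/((a - 2)^3*(4*a + 5)^3)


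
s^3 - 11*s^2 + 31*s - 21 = (s - 7)*(s - 3)*(s - 1)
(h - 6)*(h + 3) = h^2 - 3*h - 18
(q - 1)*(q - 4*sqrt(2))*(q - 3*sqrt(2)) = q^3 - 7*sqrt(2)*q^2 - q^2 + 7*sqrt(2)*q + 24*q - 24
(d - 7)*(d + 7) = d^2 - 49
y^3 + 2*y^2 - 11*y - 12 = (y - 3)*(y + 1)*(y + 4)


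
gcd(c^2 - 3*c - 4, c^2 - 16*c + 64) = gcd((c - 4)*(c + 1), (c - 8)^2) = 1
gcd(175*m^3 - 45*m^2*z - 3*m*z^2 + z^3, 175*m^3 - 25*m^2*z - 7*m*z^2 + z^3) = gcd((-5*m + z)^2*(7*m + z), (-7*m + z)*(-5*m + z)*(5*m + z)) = -5*m + z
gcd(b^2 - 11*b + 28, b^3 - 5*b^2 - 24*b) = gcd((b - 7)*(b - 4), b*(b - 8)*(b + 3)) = 1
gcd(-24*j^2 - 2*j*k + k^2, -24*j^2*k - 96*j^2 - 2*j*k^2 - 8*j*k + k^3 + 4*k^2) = 24*j^2 + 2*j*k - k^2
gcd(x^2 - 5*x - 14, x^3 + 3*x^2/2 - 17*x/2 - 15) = x + 2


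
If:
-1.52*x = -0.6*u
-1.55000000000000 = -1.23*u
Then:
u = 1.26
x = 0.50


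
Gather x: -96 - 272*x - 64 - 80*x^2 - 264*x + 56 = -80*x^2 - 536*x - 104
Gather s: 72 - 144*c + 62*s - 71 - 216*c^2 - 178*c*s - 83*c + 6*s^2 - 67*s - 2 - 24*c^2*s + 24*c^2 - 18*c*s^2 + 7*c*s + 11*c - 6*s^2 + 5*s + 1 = -192*c^2 - 18*c*s^2 - 216*c + s*(-24*c^2 - 171*c)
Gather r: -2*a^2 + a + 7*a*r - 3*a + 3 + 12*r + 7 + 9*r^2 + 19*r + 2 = -2*a^2 - 2*a + 9*r^2 + r*(7*a + 31) + 12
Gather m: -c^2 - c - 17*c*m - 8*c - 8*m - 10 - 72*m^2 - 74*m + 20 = -c^2 - 9*c - 72*m^2 + m*(-17*c - 82) + 10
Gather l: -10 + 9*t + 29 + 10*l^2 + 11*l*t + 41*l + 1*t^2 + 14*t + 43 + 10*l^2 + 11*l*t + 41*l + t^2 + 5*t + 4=20*l^2 + l*(22*t + 82) + 2*t^2 + 28*t + 66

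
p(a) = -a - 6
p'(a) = -1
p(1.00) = -7.00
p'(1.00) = -1.00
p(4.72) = -10.72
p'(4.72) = -1.00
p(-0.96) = -5.04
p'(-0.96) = -1.00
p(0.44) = -6.44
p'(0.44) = -1.00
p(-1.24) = -4.76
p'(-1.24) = -1.00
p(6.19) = -12.19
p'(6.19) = -1.00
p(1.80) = -7.80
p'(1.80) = -1.00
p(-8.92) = 2.92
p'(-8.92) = -1.00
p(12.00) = -18.00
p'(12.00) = -1.00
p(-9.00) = 3.00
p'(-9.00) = -1.00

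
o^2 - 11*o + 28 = (o - 7)*(o - 4)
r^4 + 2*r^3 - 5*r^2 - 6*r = r*(r - 2)*(r + 1)*(r + 3)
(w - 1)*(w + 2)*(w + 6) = w^3 + 7*w^2 + 4*w - 12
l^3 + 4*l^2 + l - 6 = (l - 1)*(l + 2)*(l + 3)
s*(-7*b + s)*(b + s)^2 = -7*b^3*s - 13*b^2*s^2 - 5*b*s^3 + s^4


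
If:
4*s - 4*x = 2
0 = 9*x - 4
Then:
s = 17/18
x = 4/9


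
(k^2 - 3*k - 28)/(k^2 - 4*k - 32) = (k - 7)/(k - 8)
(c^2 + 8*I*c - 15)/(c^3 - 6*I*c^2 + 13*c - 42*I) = (c + 5*I)/(c^2 - 9*I*c - 14)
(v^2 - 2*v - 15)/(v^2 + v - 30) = (v + 3)/(v + 6)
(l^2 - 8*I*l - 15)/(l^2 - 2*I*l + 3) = (l - 5*I)/(l + I)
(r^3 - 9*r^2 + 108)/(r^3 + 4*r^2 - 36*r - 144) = (r^2 - 3*r - 18)/(r^2 + 10*r + 24)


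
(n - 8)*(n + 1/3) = n^2 - 23*n/3 - 8/3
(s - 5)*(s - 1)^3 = s^4 - 8*s^3 + 18*s^2 - 16*s + 5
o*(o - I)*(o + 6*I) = o^3 + 5*I*o^2 + 6*o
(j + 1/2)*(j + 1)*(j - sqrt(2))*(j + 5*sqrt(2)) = j^4 + 3*j^3/2 + 4*sqrt(2)*j^3 - 19*j^2/2 + 6*sqrt(2)*j^2 - 15*j + 2*sqrt(2)*j - 5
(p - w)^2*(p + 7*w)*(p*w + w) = p^4*w + 5*p^3*w^2 + p^3*w - 13*p^2*w^3 + 5*p^2*w^2 + 7*p*w^4 - 13*p*w^3 + 7*w^4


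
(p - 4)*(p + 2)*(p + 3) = p^3 + p^2 - 14*p - 24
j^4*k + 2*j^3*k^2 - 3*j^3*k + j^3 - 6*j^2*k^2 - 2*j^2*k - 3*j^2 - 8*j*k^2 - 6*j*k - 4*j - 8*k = (j - 4)*(j + 1)*(j + 2*k)*(j*k + 1)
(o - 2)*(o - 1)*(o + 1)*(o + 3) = o^4 + o^3 - 7*o^2 - o + 6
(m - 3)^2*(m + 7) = m^3 + m^2 - 33*m + 63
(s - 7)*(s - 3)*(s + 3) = s^3 - 7*s^2 - 9*s + 63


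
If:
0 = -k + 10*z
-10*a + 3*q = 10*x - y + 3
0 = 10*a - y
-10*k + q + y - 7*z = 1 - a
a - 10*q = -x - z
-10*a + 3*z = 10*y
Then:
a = -300/1137359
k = -110000/1137359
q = -36341/1137359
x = -352110/1137359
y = -3000/1137359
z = -11000/1137359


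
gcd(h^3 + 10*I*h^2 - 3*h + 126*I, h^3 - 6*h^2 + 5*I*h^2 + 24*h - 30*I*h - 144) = h - 3*I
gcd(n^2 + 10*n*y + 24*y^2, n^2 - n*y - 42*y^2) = n + 6*y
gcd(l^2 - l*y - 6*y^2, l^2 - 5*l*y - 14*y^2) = l + 2*y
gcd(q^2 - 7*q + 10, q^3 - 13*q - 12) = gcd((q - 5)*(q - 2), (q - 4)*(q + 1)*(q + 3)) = 1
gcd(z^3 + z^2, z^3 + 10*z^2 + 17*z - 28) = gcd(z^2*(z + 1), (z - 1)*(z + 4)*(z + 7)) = 1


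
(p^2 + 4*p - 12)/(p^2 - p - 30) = (-p^2 - 4*p + 12)/(-p^2 + p + 30)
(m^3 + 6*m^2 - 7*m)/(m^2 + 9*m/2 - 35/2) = 2*m*(m - 1)/(2*m - 5)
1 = 1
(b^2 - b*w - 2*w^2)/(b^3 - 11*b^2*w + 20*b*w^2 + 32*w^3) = (b - 2*w)/(b^2 - 12*b*w + 32*w^2)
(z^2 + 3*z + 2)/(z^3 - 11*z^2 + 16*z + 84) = (z + 1)/(z^2 - 13*z + 42)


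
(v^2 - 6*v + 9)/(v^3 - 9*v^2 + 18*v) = (v - 3)/(v*(v - 6))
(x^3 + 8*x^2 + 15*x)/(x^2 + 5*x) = x + 3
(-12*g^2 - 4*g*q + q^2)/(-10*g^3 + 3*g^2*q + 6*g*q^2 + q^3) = (-6*g + q)/(-5*g^2 + 4*g*q + q^2)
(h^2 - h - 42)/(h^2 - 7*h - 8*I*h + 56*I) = (h + 6)/(h - 8*I)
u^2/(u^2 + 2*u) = u/(u + 2)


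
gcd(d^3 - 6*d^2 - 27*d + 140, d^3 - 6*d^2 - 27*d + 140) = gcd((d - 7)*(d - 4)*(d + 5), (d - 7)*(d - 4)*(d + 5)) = d^3 - 6*d^2 - 27*d + 140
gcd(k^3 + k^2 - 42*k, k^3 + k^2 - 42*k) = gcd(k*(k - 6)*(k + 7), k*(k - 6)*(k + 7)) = k^3 + k^2 - 42*k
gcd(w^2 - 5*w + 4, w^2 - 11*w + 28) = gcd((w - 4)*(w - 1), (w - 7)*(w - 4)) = w - 4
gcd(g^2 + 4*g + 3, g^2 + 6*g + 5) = g + 1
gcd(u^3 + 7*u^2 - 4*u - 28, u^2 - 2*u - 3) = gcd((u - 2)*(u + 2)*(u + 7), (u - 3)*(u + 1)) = 1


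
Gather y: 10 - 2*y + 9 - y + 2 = 21 - 3*y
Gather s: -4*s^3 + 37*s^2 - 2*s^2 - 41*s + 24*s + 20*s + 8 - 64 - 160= -4*s^3 + 35*s^2 + 3*s - 216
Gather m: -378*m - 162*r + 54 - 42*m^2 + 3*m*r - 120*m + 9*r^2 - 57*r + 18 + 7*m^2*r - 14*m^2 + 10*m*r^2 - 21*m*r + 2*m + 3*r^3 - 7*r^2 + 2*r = m^2*(7*r - 56) + m*(10*r^2 - 18*r - 496) + 3*r^3 + 2*r^2 - 217*r + 72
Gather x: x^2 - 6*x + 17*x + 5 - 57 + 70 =x^2 + 11*x + 18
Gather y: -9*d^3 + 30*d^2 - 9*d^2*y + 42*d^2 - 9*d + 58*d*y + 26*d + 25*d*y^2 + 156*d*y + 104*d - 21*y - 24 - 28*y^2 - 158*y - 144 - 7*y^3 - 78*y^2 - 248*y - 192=-9*d^3 + 72*d^2 + 121*d - 7*y^3 + y^2*(25*d - 106) + y*(-9*d^2 + 214*d - 427) - 360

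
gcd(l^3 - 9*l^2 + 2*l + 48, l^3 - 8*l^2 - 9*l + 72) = l^2 - 11*l + 24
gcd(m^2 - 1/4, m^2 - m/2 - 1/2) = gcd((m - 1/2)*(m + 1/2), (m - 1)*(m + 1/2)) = m + 1/2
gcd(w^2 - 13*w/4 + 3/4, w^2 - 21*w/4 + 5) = 1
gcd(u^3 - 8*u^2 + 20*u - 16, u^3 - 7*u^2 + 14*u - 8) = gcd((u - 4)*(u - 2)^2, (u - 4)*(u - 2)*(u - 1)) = u^2 - 6*u + 8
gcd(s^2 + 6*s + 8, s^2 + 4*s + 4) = s + 2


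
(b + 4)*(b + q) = b^2 + b*q + 4*b + 4*q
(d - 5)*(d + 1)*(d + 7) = d^3 + 3*d^2 - 33*d - 35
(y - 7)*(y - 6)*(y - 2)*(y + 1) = y^4 - 14*y^3 + 53*y^2 - 16*y - 84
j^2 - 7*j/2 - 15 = (j - 6)*(j + 5/2)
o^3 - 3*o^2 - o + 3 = (o - 3)*(o - 1)*(o + 1)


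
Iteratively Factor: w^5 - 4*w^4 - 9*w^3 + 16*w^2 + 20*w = (w)*(w^4 - 4*w^3 - 9*w^2 + 16*w + 20) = w*(w + 2)*(w^3 - 6*w^2 + 3*w + 10) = w*(w + 1)*(w + 2)*(w^2 - 7*w + 10) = w*(w - 5)*(w + 1)*(w + 2)*(w - 2)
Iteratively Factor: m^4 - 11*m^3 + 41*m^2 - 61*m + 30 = (m - 5)*(m^3 - 6*m^2 + 11*m - 6) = (m - 5)*(m - 1)*(m^2 - 5*m + 6) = (m - 5)*(m - 2)*(m - 1)*(m - 3)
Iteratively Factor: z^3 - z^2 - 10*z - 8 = (z - 4)*(z^2 + 3*z + 2) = (z - 4)*(z + 1)*(z + 2)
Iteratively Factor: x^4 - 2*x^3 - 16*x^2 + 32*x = (x + 4)*(x^3 - 6*x^2 + 8*x) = x*(x + 4)*(x^2 - 6*x + 8) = x*(x - 4)*(x + 4)*(x - 2)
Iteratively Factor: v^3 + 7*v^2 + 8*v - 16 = (v - 1)*(v^2 + 8*v + 16) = (v - 1)*(v + 4)*(v + 4)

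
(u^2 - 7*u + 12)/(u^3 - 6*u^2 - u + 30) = (u - 4)/(u^2 - 3*u - 10)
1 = 1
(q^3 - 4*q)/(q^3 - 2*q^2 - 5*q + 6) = q*(q - 2)/(q^2 - 4*q + 3)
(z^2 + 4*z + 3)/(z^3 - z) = (z + 3)/(z*(z - 1))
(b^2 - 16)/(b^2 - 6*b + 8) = (b + 4)/(b - 2)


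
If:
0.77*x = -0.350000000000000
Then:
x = -0.45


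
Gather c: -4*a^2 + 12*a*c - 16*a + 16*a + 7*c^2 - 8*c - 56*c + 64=-4*a^2 + 7*c^2 + c*(12*a - 64) + 64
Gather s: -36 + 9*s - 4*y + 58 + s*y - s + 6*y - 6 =s*(y + 8) + 2*y + 16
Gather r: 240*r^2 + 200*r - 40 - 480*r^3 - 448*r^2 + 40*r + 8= -480*r^3 - 208*r^2 + 240*r - 32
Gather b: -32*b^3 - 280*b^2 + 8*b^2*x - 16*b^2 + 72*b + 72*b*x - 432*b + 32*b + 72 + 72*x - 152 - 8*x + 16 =-32*b^3 + b^2*(8*x - 296) + b*(72*x - 328) + 64*x - 64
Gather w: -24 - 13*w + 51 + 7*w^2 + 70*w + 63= 7*w^2 + 57*w + 90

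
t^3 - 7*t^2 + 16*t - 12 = (t - 3)*(t - 2)^2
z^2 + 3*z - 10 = (z - 2)*(z + 5)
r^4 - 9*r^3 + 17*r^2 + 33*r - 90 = (r - 5)*(r - 3)^2*(r + 2)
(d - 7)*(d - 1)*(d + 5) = d^3 - 3*d^2 - 33*d + 35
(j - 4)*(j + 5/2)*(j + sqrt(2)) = j^3 - 3*j^2/2 + sqrt(2)*j^2 - 10*j - 3*sqrt(2)*j/2 - 10*sqrt(2)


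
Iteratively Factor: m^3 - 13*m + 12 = (m + 4)*(m^2 - 4*m + 3) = (m - 3)*(m + 4)*(m - 1)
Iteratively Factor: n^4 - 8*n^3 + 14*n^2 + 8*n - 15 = (n - 5)*(n^3 - 3*n^2 - n + 3) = (n - 5)*(n - 1)*(n^2 - 2*n - 3) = (n - 5)*(n - 3)*(n - 1)*(n + 1)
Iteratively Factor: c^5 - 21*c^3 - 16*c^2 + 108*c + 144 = (c - 3)*(c^4 + 3*c^3 - 12*c^2 - 52*c - 48) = (c - 3)*(c + 3)*(c^3 - 12*c - 16) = (c - 4)*(c - 3)*(c + 3)*(c^2 + 4*c + 4) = (c - 4)*(c - 3)*(c + 2)*(c + 3)*(c + 2)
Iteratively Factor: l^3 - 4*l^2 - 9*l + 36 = (l - 4)*(l^2 - 9) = (l - 4)*(l + 3)*(l - 3)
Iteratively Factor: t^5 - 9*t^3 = (t - 3)*(t^4 + 3*t^3) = t*(t - 3)*(t^3 + 3*t^2) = t^2*(t - 3)*(t^2 + 3*t) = t^3*(t - 3)*(t + 3)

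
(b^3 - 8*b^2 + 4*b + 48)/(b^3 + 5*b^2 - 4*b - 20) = (b^2 - 10*b + 24)/(b^2 + 3*b - 10)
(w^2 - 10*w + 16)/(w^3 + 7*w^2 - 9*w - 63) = (w^2 - 10*w + 16)/(w^3 + 7*w^2 - 9*w - 63)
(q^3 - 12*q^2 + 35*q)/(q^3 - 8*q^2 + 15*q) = (q - 7)/(q - 3)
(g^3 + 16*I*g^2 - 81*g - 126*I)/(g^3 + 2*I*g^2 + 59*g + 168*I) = (g + 6*I)/(g - 8*I)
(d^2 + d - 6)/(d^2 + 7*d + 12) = (d - 2)/(d + 4)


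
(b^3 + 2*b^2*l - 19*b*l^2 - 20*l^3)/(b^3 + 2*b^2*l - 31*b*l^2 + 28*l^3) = (b^2 + 6*b*l + 5*l^2)/(b^2 + 6*b*l - 7*l^2)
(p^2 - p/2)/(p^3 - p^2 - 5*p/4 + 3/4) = 2*p/(2*p^2 - p - 3)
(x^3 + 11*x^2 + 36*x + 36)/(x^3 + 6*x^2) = 1 + 5/x + 6/x^2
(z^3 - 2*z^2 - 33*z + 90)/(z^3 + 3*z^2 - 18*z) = (z - 5)/z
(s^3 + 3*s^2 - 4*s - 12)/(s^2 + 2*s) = s + 1 - 6/s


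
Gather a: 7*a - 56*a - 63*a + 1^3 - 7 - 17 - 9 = -112*a - 32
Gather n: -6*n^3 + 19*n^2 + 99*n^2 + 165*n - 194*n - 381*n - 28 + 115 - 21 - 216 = -6*n^3 + 118*n^2 - 410*n - 150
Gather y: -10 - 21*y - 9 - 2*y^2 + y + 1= -2*y^2 - 20*y - 18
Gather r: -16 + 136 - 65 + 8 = 63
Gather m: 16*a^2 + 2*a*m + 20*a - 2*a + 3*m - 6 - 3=16*a^2 + 18*a + m*(2*a + 3) - 9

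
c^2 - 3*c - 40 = (c - 8)*(c + 5)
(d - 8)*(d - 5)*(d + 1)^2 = d^4 - 11*d^3 + 15*d^2 + 67*d + 40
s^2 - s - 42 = (s - 7)*(s + 6)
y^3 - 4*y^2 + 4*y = y*(y - 2)^2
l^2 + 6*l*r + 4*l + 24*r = (l + 4)*(l + 6*r)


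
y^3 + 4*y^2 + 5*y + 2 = (y + 1)^2*(y + 2)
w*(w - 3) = w^2 - 3*w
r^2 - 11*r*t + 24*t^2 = (r - 8*t)*(r - 3*t)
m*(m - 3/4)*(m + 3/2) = m^3 + 3*m^2/4 - 9*m/8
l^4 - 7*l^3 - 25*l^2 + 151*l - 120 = (l - 8)*(l - 3)*(l - 1)*(l + 5)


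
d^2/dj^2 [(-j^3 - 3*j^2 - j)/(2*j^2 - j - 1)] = 2*(-13*j^3 - 21*j^2 - 9*j - 2)/(8*j^6 - 12*j^5 - 6*j^4 + 11*j^3 + 3*j^2 - 3*j - 1)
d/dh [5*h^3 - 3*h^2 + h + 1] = 15*h^2 - 6*h + 1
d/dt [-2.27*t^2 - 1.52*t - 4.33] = -4.54*t - 1.52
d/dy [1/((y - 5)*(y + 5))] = -2*y/(y^4 - 50*y^2 + 625)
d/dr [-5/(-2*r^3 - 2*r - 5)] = 10*(-3*r^2 - 1)/(2*r^3 + 2*r + 5)^2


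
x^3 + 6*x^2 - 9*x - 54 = (x - 3)*(x + 3)*(x + 6)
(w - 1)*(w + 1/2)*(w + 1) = w^3 + w^2/2 - w - 1/2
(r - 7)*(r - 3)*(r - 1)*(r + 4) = r^4 - 7*r^3 - 13*r^2 + 103*r - 84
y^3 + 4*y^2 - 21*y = y*(y - 3)*(y + 7)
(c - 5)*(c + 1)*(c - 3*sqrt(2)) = c^3 - 3*sqrt(2)*c^2 - 4*c^2 - 5*c + 12*sqrt(2)*c + 15*sqrt(2)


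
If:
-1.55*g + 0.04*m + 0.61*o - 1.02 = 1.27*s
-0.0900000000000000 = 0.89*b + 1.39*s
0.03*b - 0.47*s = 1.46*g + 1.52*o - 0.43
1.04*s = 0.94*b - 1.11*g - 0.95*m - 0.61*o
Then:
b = -1.56179775280899*s - 0.101123595505618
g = -0.729518526207816*s - 0.398458611525144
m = -2.01930836036006*s - 0.0606112891410974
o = 0.360686260315225*s + 0.66362885852733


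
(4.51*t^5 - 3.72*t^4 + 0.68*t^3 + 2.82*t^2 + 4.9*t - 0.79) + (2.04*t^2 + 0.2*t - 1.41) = 4.51*t^5 - 3.72*t^4 + 0.68*t^3 + 4.86*t^2 + 5.1*t - 2.2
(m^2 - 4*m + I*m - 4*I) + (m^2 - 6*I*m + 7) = 2*m^2 - 4*m - 5*I*m + 7 - 4*I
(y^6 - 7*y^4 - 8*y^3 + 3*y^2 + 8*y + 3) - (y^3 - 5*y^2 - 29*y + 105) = y^6 - 7*y^4 - 9*y^3 + 8*y^2 + 37*y - 102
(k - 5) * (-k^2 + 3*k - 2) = -k^3 + 8*k^2 - 17*k + 10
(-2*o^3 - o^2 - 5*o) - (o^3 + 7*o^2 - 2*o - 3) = -3*o^3 - 8*o^2 - 3*o + 3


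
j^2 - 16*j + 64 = (j - 8)^2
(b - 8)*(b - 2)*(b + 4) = b^3 - 6*b^2 - 24*b + 64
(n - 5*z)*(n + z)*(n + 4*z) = n^3 - 21*n*z^2 - 20*z^3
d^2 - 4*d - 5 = (d - 5)*(d + 1)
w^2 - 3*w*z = w*(w - 3*z)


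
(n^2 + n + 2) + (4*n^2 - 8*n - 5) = 5*n^2 - 7*n - 3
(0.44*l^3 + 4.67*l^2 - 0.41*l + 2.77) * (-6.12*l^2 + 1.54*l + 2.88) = -2.6928*l^5 - 27.9028*l^4 + 10.9682*l^3 - 4.1342*l^2 + 3.085*l + 7.9776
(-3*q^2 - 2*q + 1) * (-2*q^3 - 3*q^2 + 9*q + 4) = 6*q^5 + 13*q^4 - 23*q^3 - 33*q^2 + q + 4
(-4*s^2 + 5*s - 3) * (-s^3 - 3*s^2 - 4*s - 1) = 4*s^5 + 7*s^4 + 4*s^3 - 7*s^2 + 7*s + 3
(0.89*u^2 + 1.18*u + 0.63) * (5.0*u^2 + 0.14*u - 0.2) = 4.45*u^4 + 6.0246*u^3 + 3.1372*u^2 - 0.1478*u - 0.126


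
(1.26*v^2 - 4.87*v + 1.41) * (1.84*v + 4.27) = 2.3184*v^3 - 3.5806*v^2 - 18.2005*v + 6.0207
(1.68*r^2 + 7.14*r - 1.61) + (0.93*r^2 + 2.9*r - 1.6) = 2.61*r^2 + 10.04*r - 3.21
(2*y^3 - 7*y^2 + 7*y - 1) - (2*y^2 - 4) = 2*y^3 - 9*y^2 + 7*y + 3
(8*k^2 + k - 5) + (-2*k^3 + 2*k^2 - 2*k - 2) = -2*k^3 + 10*k^2 - k - 7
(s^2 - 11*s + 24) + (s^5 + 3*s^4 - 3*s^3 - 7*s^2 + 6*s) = s^5 + 3*s^4 - 3*s^3 - 6*s^2 - 5*s + 24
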